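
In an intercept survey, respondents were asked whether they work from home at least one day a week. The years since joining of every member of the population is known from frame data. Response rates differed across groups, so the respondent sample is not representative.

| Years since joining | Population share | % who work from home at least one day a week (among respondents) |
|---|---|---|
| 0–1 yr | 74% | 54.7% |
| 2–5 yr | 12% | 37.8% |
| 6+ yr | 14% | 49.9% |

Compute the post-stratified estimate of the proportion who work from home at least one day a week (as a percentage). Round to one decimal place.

52.0%

Reweight to the known years since joining distribution:
  0–1 yr: 0.74 × 54.7 = 40.478
  2–5 yr: 0.12 × 37.8 = 4.536
  6+ yr: 0.14 × 49.9 = 6.986
Post-stratified estimate = 52 → 52.0%.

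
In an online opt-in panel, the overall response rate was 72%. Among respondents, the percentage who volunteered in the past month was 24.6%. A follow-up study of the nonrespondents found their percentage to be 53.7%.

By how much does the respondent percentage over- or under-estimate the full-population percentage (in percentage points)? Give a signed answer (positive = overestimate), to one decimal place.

Nonresponse fraction = 1 − 0.72 = 0.28.
Bias = (nonresponse fraction) × (respondent percentage − nonrespondent percentage)
     = 0.28 × (24.6 − 53.7) = 0.28 × -29.1 = -8.148.

-8.1 percentage points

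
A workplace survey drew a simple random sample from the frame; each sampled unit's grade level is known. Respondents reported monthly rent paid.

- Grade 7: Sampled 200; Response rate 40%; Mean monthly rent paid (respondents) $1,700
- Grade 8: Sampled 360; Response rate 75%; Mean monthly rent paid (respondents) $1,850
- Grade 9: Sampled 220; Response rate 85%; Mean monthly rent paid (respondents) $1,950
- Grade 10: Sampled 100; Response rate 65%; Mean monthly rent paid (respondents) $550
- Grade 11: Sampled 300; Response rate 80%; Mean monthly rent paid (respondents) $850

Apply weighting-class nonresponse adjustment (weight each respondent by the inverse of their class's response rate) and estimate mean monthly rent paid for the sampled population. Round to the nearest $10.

With weight = n_sampled/n_responded per class, the weighted class total is n_sampled:
  Grade 7: 200 × 1700 = 340,000
  Grade 8: 360 × 1850 = 666,000
  Grade 9: 220 × 1950 = 429,000
  Grade 10: 100 × 550 = 55,000
  Grade 11: 300 × 850 = 255,000
Adjusted estimate = 1,745,000 / 1,180 = 1478.81 → $1,480.

$1,480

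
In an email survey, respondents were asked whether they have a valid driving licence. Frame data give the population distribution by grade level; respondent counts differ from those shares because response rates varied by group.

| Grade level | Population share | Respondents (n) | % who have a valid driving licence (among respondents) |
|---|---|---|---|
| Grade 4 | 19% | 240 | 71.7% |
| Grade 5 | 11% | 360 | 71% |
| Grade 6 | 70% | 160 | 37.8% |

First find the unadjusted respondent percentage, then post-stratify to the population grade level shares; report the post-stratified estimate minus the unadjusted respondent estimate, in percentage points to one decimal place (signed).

Naive respondent-only estimate (weights = respondent counts):
  (240/760)×71.7 + (360/760)×71 + (160/760)×37.8 = 64.2316%
Reweighting by population grade level shares:
  0.19×71.7 + 0.11×71 + 0.7×37.8 = 47.893%
Difference = 47.893 − 64.2316 = -16.3386 pp.

-16.3 percentage points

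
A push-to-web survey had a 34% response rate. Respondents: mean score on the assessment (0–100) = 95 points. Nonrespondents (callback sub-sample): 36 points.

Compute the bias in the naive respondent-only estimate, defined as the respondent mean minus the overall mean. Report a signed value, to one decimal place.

+38.9

Nonresponse fraction = 1 − 0.34 = 0.66.
Bias = (nonresponse fraction) × (respondent mean − nonrespondent mean)
     = 0.66 × (95 − 36) = 0.66 × 59 = 38.94.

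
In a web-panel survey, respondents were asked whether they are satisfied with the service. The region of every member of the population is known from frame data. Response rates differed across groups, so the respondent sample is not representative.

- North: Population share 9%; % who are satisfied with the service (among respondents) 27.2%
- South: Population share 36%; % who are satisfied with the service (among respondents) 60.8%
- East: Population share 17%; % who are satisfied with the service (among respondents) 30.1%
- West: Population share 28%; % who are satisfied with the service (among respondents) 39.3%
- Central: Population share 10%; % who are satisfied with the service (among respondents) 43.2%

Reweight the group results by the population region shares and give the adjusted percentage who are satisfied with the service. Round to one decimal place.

Weight each group's respondent value by its population share:
  North: 0.09 × 27.2 = 2.448
  South: 0.36 × 60.8 = 21.888
  East: 0.17 × 30.1 = 5.117
  West: 0.28 × 39.3 = 11.004
  Central: 0.1 × 43.2 = 4.32
Post-stratified estimate = 44.777 → 44.8%.

44.8%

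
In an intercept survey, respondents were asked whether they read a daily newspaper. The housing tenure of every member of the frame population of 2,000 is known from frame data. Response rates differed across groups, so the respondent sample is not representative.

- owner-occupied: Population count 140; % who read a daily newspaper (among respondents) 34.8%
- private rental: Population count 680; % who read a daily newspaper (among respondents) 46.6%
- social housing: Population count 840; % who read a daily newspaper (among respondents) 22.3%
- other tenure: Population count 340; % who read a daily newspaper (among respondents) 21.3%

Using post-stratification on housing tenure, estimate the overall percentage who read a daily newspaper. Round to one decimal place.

31.3%

Post-stratification weights by population share, not respondent share:
  owner-occupied: (140/2,000) × 34.8 = 2.436
  private rental: (680/2,000) × 46.6 = 15.844
  social housing: (840/2,000) × 22.3 = 9.366
  other tenure: (340/2,000) × 21.3 = 3.621
Post-stratified estimate = 31.267 → 31.3%.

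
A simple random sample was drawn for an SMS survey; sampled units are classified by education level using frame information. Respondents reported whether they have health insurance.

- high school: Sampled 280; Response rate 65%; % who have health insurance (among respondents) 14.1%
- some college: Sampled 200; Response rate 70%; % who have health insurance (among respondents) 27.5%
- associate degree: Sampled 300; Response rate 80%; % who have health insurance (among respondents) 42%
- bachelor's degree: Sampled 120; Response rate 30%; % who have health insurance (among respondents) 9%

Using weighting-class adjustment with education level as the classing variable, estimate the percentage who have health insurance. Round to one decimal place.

25.7%

Each respondent's weight = sampled/responded in their class; summing within a class gives n_sampled, so:
  high school: 280 × 14.1 = 3948
  some college: 200 × 27.5 = 5500
  associate degree: 300 × 42 = 12,600
  bachelor's degree: 120 × 9 = 1080
Adjusted estimate = 23,128 / 900 = 25.6978 → 25.7%.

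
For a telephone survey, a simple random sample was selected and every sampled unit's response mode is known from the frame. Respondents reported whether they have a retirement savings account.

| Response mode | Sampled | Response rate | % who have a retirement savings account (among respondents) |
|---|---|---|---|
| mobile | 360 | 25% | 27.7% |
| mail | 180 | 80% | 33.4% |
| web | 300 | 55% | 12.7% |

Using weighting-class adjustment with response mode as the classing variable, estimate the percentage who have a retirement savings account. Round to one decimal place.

23.6%

Weighting each respondent by the inverse class response rate inflates each class back to its sampled size, so the class weight is n_sampled:
  mobile: 360 × 27.7 = 9972
  mail: 180 × 33.4 = 6012
  web: 300 × 12.7 = 3810
Adjusted estimate = 19,794 / 840 = 23.5643 → 23.6%.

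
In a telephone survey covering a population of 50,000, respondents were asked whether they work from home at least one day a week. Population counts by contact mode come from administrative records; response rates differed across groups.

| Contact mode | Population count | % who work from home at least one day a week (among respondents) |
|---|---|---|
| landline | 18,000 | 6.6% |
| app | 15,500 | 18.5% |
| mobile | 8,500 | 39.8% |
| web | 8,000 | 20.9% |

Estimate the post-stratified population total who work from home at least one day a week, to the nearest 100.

Apply each group's respondent rate to its population count:
  landline: 18,000 × 6.6% = 1188
  app: 15,500 × 18.5% = 2867.5
  mobile: 8,500 × 39.8% = 3383
  web: 8,000 × 20.9% = 1672
Estimated total = 9110.5 → 9,100.

9,100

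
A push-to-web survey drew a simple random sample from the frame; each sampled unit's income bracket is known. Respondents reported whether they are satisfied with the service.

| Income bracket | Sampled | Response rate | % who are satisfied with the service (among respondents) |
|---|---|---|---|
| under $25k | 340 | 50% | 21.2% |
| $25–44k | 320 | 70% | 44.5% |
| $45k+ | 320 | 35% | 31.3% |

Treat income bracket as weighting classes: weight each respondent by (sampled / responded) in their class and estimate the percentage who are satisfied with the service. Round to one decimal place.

32.1%

Inverse-response-rate weighting restores each class to its sampled count, so class totals weight by n_sampled:
  under $25k: 340 × 21.2 = 7208
  $25–44k: 320 × 44.5 = 14,240
  $45k+: 320 × 31.3 = 10,016
Adjusted estimate = 31,464 / 980 = 32.1061 → 32.1%.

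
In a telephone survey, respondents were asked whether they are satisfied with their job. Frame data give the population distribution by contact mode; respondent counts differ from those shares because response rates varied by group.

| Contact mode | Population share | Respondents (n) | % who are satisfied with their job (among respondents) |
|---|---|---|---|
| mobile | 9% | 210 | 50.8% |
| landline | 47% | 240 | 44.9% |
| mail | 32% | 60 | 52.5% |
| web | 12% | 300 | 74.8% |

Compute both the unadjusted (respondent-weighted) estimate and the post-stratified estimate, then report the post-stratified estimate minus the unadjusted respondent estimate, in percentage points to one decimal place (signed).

Without adjustment, the pooled respondent share is:
  (210/810)×50.8 + (240/810)×44.9 + (60/810)×52.5 + (300/810)×74.8 = 58.0667%
Post-stratified estimate weights by population shares:
  0.09×50.8 + 0.47×44.9 + 0.32×52.5 + 0.12×74.8 = 51.451%
Difference = 51.451 − 58.0667 = -6.6157 pp.

-6.6 percentage points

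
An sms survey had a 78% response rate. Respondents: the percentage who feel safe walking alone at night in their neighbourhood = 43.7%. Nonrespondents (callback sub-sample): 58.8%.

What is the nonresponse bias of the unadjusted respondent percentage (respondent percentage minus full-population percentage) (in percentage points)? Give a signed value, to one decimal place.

Nonresponse fraction = 1 − 0.78 = 0.22.
Bias = (nonresponse fraction) × (respondent percentage − nonrespondent percentage)
     = 0.22 × (43.7 − 58.8) = 0.22 × -15.1 = -3.322.

-3.3 percentage points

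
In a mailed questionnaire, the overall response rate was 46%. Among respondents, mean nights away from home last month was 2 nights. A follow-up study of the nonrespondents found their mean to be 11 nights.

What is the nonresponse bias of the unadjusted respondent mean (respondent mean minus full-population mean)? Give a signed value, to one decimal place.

-4.9

Nonresponse fraction = 1 − 0.46 = 0.54.
Bias = (nonresponse fraction) × (respondent mean − nonrespondent mean)
     = 0.54 × (2 − 11) = 0.54 × -9 = -4.86.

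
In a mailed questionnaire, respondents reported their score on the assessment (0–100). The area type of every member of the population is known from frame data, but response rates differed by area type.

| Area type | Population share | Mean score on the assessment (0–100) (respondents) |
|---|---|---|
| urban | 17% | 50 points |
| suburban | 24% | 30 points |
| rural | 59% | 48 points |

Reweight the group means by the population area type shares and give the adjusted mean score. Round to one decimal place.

44.0

Each cell contributes population-share × respondent value:
  urban: 0.17 × 50 = 8.5
  suburban: 0.24 × 30 = 7.2
  rural: 0.59 × 48 = 28.32
Post-stratified estimate = 44.02 → 44.0.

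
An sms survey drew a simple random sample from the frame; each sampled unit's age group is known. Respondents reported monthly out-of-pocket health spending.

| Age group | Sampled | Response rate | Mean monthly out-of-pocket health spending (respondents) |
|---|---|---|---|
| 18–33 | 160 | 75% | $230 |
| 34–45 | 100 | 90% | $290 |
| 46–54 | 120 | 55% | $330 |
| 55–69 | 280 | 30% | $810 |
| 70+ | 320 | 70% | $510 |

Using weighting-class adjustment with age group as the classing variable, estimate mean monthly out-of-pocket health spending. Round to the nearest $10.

Each respondent's weight = sampled/responded in their class; summing within a class gives n_sampled, so:
  18–33: 160 × 230 = 36,800
  34–45: 100 × 290 = 29,000
  46–54: 120 × 330 = 39,600
  55–69: 280 × 810 = 226,800
  70+: 320 × 510 = 163,200
Adjusted estimate = 495,400 / 980 = 505.51 → $510.

$510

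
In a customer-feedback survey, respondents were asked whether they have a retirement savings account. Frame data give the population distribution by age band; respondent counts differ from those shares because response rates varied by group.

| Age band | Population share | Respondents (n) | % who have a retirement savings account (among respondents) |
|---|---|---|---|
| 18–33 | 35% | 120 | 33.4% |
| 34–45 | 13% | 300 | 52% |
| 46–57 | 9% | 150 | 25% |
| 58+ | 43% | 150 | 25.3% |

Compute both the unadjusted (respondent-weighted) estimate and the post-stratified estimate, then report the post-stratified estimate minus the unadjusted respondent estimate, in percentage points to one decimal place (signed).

Unadjusted (pooled respondent) estimate weights by respondent counts:
  (120/720)×33.4 + (300/720)×52 + (150/720)×25 + (150/720)×25.3 = 37.7125%
Post-stratified estimate weights by population shares:
  0.35×33.4 + 0.13×52 + 0.09×25 + 0.43×25.3 = 31.579%
Difference = 31.579 − 37.7125 = -6.1335 pp.

-6.1 percentage points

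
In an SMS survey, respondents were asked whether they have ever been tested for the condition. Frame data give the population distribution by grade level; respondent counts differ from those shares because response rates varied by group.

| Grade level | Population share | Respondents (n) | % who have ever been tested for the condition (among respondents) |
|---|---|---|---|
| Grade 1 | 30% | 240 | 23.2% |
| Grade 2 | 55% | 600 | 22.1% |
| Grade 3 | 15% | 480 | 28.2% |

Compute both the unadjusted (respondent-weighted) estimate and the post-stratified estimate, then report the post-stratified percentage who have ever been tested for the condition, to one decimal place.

Naive respondent-only estimate (weights = respondent counts):
  (240/1320)×23.2 + (600/1320)×22.1 + (480/1320)×28.2 = 24.5182%
Post-stratifying to population shares instead:
  0.3×23.2 + 0.55×22.1 + 0.15×28.2 = 23.345%

23.3%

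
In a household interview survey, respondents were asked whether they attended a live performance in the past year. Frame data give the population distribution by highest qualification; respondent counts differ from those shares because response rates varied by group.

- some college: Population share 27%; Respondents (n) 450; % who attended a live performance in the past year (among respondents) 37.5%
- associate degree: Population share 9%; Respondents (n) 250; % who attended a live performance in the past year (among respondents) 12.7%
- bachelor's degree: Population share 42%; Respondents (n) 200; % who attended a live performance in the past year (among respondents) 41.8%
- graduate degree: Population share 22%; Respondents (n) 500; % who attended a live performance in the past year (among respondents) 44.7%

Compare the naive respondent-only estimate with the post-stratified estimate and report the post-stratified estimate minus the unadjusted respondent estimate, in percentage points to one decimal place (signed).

+2.4 percentage points

Without adjustment, the pooled respondent share is:
  (450/1400)×37.5 + (250/1400)×12.7 + (200/1400)×41.8 + (500/1400)×44.7 = 36.2571%
Post-stratified estimate weights by population shares:
  0.27×37.5 + 0.09×12.7 + 0.42×41.8 + 0.22×44.7 = 38.658%
Difference = 38.658 − 36.2571 = 2.4009 pp.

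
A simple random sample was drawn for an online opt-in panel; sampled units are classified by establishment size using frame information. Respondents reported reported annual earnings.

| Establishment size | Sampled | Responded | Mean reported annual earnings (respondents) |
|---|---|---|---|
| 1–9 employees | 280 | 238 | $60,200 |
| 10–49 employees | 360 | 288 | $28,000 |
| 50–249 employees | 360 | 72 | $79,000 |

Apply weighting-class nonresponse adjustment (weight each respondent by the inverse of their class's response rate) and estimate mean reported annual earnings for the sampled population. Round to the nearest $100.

$55,400

Class response rates: 1–9 employees 238/280 = 85%, 10–49 employees 288/360 = 80%, 50–249 employees 72/360 = 20%.
Weighting each respondent by the inverse class response rate inflates each class back to its sampled size, so the class weight is n_sampled:
  1–9 employees: 280 × 60,200 = 16,856,000
  10–49 employees: 360 × 28,000 = 10,080,000
  50–249 employees: 360 × 79,000 = 28,440,000
Adjusted estimate = 55,376,000 / 1,000 = 55,376 → $55,400.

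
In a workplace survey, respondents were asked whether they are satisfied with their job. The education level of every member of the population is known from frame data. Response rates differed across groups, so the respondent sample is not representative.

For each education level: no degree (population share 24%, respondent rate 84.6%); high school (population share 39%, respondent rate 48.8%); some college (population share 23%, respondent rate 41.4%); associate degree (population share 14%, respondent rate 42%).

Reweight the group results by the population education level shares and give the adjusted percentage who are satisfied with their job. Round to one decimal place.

54.7%

Weight each group's respondent value by its population share:
  no degree: 0.24 × 84.6 = 20.304
  high school: 0.39 × 48.8 = 19.032
  some college: 0.23 × 41.4 = 9.522
  associate degree: 0.14 × 42 = 5.88
Post-stratified estimate = 54.738 → 54.7%.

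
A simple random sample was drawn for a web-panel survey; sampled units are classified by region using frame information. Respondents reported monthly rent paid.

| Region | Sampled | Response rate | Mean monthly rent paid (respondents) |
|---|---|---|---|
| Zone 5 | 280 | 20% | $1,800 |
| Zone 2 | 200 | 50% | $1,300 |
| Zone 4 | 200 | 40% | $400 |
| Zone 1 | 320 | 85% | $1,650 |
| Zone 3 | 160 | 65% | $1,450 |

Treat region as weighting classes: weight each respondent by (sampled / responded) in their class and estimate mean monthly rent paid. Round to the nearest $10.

With weight = n_sampled/n_responded per class, the weighted class total is n_sampled:
  Zone 5: 280 × 1800 = 504,000
  Zone 2: 200 × 1300 = 260,000
  Zone 4: 200 × 400 = 80,000
  Zone 1: 320 × 1650 = 528,000
  Zone 3: 160 × 1450 = 232,000
Adjusted estimate = 1,604,000 / 1,160 = 1382.76 → $1,380.

$1,380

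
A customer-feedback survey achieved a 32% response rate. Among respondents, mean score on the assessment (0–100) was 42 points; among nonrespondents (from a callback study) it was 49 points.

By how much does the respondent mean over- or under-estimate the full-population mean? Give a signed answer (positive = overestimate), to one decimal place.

-4.8

Nonresponse fraction = 1 − 0.32 = 0.68.
Bias = (nonresponse fraction) × (respondent mean − nonrespondent mean)
     = 0.68 × (42 − 49) = 0.68 × -7 = -4.76.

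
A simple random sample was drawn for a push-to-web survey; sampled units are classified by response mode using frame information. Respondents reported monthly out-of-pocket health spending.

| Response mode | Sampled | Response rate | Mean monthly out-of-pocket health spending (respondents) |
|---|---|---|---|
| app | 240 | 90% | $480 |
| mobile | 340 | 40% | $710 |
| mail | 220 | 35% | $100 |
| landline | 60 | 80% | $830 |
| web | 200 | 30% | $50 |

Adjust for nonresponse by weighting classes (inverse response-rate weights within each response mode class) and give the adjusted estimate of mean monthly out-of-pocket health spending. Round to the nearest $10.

$410

With weight = n_sampled/n_responded per class, the weighted class total is n_sampled:
  app: 240 × 480 = 115,200
  mobile: 340 × 710 = 241,400
  mail: 220 × 100 = 22,000
  landline: 60 × 830 = 49,800
  web: 200 × 50 = 10,000
Adjusted estimate = 438,400 / 1,060 = 413.585 → $410.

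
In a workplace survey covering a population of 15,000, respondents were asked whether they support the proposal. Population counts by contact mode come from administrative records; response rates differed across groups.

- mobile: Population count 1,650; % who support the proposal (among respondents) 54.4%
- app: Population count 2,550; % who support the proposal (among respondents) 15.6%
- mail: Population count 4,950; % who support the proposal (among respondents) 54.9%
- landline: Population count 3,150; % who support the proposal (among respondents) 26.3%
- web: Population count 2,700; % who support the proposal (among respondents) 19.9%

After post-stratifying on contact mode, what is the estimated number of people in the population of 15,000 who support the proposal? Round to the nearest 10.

5,380

Each cell contributes its population count × the respondent rate:
  mobile: 1,650 × 54.4% = 897.6
  app: 2,550 × 15.6% = 397.8
  mail: 4,950 × 54.9% = 2717.55
  landline: 3,150 × 26.3% = 828.45
  web: 2,700 × 19.9% = 537.3
Estimated total = 5378.7 → 5,380.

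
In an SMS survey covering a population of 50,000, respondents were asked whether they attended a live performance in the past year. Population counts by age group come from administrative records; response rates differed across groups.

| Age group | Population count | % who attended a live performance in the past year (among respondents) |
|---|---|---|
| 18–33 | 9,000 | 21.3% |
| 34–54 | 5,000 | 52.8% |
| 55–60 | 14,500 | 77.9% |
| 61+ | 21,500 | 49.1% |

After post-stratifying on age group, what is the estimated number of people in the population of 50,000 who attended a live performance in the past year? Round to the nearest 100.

26,400

Estimated count per cell = population count × respondent percentage:
  18–33: 9,000 × 21.3% = 1917
  34–54: 5,000 × 52.8% = 2640
  55–60: 14,500 × 77.9% = 11295.5
  61+: 21,500 × 49.1% = 10556.5
Estimated total = 26,409 → 26,400.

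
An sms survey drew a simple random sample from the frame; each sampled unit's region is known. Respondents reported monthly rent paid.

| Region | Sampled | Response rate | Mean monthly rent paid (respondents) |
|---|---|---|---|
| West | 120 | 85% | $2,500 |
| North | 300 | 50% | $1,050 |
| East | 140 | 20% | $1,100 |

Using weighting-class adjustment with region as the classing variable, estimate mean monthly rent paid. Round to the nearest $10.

Each respondent's weight = sampled/responded in their class; summing within a class gives n_sampled, so:
  West: 120 × 2500 = 300,000
  North: 300 × 1050 = 315,000
  East: 140 × 1100 = 154,000
Adjusted estimate = 769,000 / 560 = 1373.21 → $1,370.

$1,370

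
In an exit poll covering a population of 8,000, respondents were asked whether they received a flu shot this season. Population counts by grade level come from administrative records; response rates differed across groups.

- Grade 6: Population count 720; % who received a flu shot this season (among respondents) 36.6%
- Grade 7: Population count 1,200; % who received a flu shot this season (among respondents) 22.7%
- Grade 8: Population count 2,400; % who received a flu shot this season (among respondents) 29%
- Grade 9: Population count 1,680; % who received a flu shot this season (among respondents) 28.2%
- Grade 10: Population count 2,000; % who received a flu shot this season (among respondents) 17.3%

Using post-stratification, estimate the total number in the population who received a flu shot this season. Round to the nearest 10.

2,050

Each cell contributes its population count × the respondent rate:
  Grade 6: 720 × 36.6% = 263.52
  Grade 7: 1,200 × 22.7% = 272.4
  Grade 8: 2,400 × 29% = 696
  Grade 9: 1,680 × 28.2% = 473.76
  Grade 10: 2,000 × 17.3% = 346
Estimated total = 2051.68 → 2,050.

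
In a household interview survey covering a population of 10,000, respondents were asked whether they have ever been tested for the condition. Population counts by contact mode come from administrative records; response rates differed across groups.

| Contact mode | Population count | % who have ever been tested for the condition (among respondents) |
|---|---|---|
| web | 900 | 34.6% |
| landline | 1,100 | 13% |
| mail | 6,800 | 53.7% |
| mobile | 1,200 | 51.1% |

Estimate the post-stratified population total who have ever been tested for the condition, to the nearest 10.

4,720

Estimated count per cell = population count × respondent percentage:
  web: 900 × 34.6% = 311.4
  landline: 1,100 × 13% = 143
  mail: 6,800 × 53.7% = 3651.6
  mobile: 1,200 × 51.1% = 613.2
Estimated total = 4719.2 → 4,720.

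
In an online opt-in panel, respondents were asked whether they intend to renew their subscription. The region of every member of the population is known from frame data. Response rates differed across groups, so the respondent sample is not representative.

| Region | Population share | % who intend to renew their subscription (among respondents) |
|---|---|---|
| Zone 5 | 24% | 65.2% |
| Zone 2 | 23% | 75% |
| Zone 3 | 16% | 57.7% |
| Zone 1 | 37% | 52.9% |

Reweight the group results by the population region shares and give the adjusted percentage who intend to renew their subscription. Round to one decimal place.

Reweight to the known region distribution:
  Zone 5: 0.24 × 65.2 = 15.648
  Zone 2: 0.23 × 75 = 17.25
  Zone 3: 0.16 × 57.7 = 9.232
  Zone 1: 0.37 × 52.9 = 19.573
Post-stratified estimate = 61.703 → 61.7%.

61.7%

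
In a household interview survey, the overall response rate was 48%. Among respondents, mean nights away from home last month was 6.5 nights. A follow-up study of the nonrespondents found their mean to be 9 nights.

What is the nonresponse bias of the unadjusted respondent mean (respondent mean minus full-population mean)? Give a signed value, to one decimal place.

Nonresponse fraction = 1 − 0.48 = 0.52.
Bias = (nonresponse fraction) × (respondent mean − nonrespondent mean)
     = 0.52 × (6.5 − 9) = 0.52 × -2.5 = -1.3.

-1.3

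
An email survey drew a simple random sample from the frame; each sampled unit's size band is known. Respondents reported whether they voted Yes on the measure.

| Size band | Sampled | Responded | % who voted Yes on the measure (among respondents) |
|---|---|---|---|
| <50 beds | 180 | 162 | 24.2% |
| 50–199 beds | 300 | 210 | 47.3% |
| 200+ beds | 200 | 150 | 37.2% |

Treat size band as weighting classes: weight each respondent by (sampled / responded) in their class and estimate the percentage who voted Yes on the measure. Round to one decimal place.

Class response rates: <50 beds 162/180 = 90%, 50–199 beds 210/300 = 70%, 200+ beds 150/200 = 75%.
Inverse-response-rate weighting restores each class to its sampled count, so class totals weight by n_sampled:
  <50 beds: 180 × 24.2 = 4356
  50–199 beds: 300 × 47.3 = 14,190
  200+ beds: 200 × 37.2 = 7440
Adjusted estimate = 25,986 / 680 = 38.2147 → 38.2%.

38.2%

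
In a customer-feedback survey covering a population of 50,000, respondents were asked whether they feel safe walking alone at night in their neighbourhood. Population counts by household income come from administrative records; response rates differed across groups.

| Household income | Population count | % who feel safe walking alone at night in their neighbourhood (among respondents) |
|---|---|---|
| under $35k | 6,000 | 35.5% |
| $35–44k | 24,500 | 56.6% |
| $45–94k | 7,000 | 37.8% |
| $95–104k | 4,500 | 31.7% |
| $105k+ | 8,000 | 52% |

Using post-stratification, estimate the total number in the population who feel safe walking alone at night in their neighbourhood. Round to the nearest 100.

24,200

Apply each group's respondent rate to its population count:
  under $35k: 6,000 × 35.5% = 2130
  $35–44k: 24,500 × 56.6% = 13,867
  $45–94k: 7,000 × 37.8% = 2646
  $95–104k: 4,500 × 31.7% = 1426.5
  $105k+: 8,000 × 52% = 4160
Estimated total = 24229.5 → 24,200.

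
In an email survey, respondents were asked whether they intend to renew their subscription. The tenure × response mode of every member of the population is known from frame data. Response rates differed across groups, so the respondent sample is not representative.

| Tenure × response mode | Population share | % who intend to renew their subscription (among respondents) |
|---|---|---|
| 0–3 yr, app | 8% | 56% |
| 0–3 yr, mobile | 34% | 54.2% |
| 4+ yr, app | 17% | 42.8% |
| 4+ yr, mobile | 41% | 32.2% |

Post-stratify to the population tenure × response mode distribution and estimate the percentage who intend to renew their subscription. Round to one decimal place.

Reweight to the known tenure × response mode distribution:
  0–3 yr, app: 0.08 × 56 = 4.48
  0–3 yr, mobile: 0.34 × 54.2 = 18.428
  4+ yr, app: 0.17 × 42.8 = 7.276
  4+ yr, mobile: 0.41 × 32.2 = 13.202
Post-stratified estimate = 43.386 → 43.4%.

43.4%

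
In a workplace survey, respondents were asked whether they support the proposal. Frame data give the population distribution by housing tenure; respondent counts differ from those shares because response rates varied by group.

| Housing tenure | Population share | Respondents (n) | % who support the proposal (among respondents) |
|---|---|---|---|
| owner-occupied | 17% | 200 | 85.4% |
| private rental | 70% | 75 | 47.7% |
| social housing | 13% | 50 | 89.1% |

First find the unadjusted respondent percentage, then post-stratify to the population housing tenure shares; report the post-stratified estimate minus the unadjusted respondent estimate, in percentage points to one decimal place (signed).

Without adjustment, the pooled respondent share is:
  (200/325)×85.4 + (75/325)×47.7 + (50/325)×89.1 = 77.2692%
Reweighting by population housing tenure shares:
  0.17×85.4 + 0.7×47.7 + 0.13×89.1 = 59.491%
Difference = 59.491 − 77.2692 = -17.7782 pp.

-17.8 percentage points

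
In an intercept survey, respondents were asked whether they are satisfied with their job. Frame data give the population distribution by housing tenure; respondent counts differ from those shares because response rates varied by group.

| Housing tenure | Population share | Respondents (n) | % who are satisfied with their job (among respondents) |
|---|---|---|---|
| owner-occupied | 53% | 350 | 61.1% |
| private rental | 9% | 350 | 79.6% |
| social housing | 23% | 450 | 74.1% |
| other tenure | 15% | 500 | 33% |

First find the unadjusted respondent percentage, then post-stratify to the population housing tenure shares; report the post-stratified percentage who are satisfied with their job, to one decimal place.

61.5%

Unadjusted (pooled respondent) estimate weights by respondent counts:
  (350/1650)×61.1 + (350/1650)×79.6 + (450/1650)×74.1 + (500/1650)×33 = 60.0545%
Post-stratified estimate weights by population shares:
  0.53×61.1 + 0.09×79.6 + 0.23×74.1 + 0.15×33 = 61.54%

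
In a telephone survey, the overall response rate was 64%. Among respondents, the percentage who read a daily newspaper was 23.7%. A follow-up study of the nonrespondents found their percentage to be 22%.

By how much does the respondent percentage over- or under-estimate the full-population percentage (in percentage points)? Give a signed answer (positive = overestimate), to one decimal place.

Nonresponse fraction = 1 − 0.64 = 0.36.
Bias = (nonresponse fraction) × (respondent percentage − nonrespondent percentage)
     = 0.36 × (23.7 − 22) = 0.36 × 1.7 = 0.612.

+0.6 percentage points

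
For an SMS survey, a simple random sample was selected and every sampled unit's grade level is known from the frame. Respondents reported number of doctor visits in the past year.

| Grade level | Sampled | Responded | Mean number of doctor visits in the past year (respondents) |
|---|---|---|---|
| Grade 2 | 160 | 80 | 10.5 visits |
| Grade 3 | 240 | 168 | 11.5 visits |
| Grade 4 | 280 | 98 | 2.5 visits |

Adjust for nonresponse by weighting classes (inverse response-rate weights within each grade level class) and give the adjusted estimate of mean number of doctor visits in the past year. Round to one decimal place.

7.6

Class response rates: Grade 2 80/160 = 50%, Grade 3 168/240 = 70%, Grade 4 98/280 = 35%.
Inverse-response-rate weighting restores each class to its sampled count, so class totals weight by n_sampled:
  Grade 2: 160 × 10.5 = 1680
  Grade 3: 240 × 11.5 = 2760
  Grade 4: 280 × 2.5 = 700
Adjusted estimate = 5140 / 680 = 7.55882 → 7.6.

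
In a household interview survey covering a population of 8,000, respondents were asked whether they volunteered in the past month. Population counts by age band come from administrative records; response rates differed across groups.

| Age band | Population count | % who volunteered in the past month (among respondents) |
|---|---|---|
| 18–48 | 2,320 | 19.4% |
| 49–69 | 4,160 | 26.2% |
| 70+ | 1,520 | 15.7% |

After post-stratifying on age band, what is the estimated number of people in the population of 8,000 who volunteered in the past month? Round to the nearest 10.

Estimated count per cell = population count × respondent percentage:
  18–48: 2,320 × 19.4% = 450.08
  49–69: 4,160 × 26.2% = 1089.92
  70+: 1,520 × 15.7% = 238.64
Estimated total = 1778.64 → 1,780.

1,780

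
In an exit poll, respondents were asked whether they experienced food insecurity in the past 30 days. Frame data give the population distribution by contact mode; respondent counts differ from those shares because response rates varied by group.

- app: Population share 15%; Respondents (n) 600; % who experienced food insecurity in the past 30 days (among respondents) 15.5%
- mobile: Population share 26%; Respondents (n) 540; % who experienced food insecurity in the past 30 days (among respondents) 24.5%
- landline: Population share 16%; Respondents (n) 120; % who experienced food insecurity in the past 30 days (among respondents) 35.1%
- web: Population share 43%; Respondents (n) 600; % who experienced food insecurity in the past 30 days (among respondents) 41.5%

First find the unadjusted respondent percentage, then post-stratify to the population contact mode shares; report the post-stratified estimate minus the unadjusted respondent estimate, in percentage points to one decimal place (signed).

+4.4 percentage points

Naive respondent-only estimate (weights = respondent counts):
  (600/1860)×15.5 + (540/1860)×24.5 + (120/1860)×35.1 + (600/1860)×41.5 = 27.7645%
Reweighting by population contact mode shares:
  0.15×15.5 + 0.26×24.5 + 0.16×35.1 + 0.43×41.5 = 32.156%
Difference = 32.156 − 27.7645 = 4.3915 pp.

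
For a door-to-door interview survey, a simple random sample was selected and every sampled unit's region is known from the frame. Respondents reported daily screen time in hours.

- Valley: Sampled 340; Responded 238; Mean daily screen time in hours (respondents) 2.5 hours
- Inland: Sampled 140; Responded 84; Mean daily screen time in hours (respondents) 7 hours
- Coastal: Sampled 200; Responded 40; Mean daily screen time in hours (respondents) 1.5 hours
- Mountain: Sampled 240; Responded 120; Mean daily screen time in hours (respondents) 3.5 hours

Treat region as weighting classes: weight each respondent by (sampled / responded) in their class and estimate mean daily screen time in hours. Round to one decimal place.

Response rates by class: Valley 238/340 = 70%, Inland 84/140 = 60%, Coastal 40/200 = 20%, Mountain 120/240 = 50%.
Weighting each respondent by the inverse class response rate inflates each class back to its sampled size, so the class weight is n_sampled:
  Valley: 340 × 2.5 = 850
  Inland: 140 × 7 = 980
  Coastal: 200 × 1.5 = 300
  Mountain: 240 × 3.5 = 840
Adjusted estimate = 2970 / 920 = 3.22826 → 3.2.

3.2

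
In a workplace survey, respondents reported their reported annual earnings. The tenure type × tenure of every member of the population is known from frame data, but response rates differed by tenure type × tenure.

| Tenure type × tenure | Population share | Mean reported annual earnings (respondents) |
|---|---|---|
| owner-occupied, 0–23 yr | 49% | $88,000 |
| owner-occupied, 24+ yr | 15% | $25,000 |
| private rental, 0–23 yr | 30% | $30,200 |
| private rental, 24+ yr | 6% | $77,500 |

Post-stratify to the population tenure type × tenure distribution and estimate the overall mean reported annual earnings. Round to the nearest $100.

Each cell contributes population-share × respondent value:
  owner-occupied, 0–23 yr: 0.49 × 88,000 = 43,120
  owner-occupied, 24+ yr: 0.15 × 25,000 = 3750
  private rental, 0–23 yr: 0.3 × 30,200 = 9060
  private rental, 24+ yr: 0.06 × 77,500 = 4650
Post-stratified estimate = 60,580 → $60,600.

$60,600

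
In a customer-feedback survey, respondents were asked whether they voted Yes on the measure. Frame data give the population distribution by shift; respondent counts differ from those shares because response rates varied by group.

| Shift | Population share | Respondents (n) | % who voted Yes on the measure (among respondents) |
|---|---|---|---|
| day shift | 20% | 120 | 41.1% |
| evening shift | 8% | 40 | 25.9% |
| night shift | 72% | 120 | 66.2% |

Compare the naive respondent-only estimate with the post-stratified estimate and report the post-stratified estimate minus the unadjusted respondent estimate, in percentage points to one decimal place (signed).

+8.3 percentage points

Naive respondent-only estimate (weights = respondent counts):
  (120/280)×41.1 + (40/280)×25.9 + (120/280)×66.2 = 49.6857%
Reweighting by population shift shares:
  0.2×41.1 + 0.08×25.9 + 0.72×66.2 = 57.956%
Difference = 57.956 − 49.6857 = 8.2703 pp.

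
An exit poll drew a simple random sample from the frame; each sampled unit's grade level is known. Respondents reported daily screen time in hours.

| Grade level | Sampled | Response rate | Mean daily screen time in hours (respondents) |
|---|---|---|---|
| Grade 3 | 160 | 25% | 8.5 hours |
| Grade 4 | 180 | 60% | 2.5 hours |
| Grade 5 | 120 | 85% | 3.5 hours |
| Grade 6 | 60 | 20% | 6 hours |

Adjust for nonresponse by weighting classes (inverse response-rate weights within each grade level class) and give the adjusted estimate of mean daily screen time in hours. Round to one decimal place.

Each respondent's weight = sampled/responded in their class; summing within a class gives n_sampled, so:
  Grade 3: 160 × 8.5 = 1360
  Grade 4: 180 × 2.5 = 450
  Grade 5: 120 × 3.5 = 420
  Grade 6: 60 × 6 = 360
Adjusted estimate = 2590 / 520 = 4.98077 → 5.0.

5.0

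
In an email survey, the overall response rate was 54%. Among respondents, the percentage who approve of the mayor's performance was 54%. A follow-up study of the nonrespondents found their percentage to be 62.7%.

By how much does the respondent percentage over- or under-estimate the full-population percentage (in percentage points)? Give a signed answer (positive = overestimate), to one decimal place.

-4.0 percentage points

Nonresponse fraction = 1 − 0.54 = 0.46.
Bias = (nonresponse fraction) × (respondent percentage − nonrespondent percentage)
     = 0.46 × (54 − 62.7) = 0.46 × -8.7 = -4.002.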